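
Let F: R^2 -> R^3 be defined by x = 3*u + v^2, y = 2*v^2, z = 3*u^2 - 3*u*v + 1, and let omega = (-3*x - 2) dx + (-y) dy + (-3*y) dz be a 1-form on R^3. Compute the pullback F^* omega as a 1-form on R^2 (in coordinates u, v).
F^* omega = (-36*u*v^2 - 27*u + 18*v^3 - 9*v^2 - 6) du + (2*v*(9*u*v - 9*u - 7*v^2 - 2)) dv

Using F^*(f dg) = (f ∘ F) d(g ∘ F), substitute each coordinate x_i by F_i(u, v) in f_i, and replace dx_i by d F_i = (∂F_i/∂u) du + (∂F_i/∂v) dv.
  For the x component: f_1(F) = -9*u - 3*v^2 - 2; d F_1 = (3) du + (2*v) dv
  For the y component: f_2(F) = -2*v^2; d F_2 = (0) du + (4*v) dv
  For the z component: f_3(F) = -6*v^2; d F_3 = (6*u - 3*v) du + (-3*u) dv
Combining and collecting du, dv coefficients:
  coeff of du: -36*u*v^2 - 27*u + 18*v^3 - 9*v^2 - 6
  coeff of dv: 2*v*(9*u*v - 9*u - 7*v^2 - 2)
F^* omega = (-36*u*v^2 - 27*u + 18*v^3 - 9*v^2 - 6) du + (2*v*(9*u*v - 9*u - 7*v^2 - 2)) dv.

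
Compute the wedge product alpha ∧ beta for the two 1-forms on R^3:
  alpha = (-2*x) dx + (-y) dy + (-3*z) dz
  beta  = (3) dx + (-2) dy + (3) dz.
alpha ∧ beta = (4*x + 3*y) dx ∧ dy + (-6*x + 9*z) dx ∧ dz + (-3*y - 6*z) dy ∧ dz

Distribute the wedge, using dx_i ∧ dx_j = -dx_j ∧ dx_i and dx_i ∧ dx_i = 0. For each pair (i, j) with i < j, the coefficient of dx_i ∧ dx_j in alpha ∧ beta is (alpha_i * beta_j - alpha_j * beta_i). Collecting: alpha ∧ beta = (4*x + 3*y) dx ∧ dy + (-6*x + 9*z) dx ∧ dz + (-3*y - 6*z) dy ∧ dz.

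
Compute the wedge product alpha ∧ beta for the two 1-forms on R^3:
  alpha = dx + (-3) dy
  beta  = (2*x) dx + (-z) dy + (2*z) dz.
alpha ∧ beta = (6*x - z) dx ∧ dy + (2*z) dx ∧ dz + (-6*z) dy ∧ dz

Distribute the wedge, using dx_i ∧ dx_j = -dx_j ∧ dx_i and dx_i ∧ dx_i = 0. For each pair (i, j) with i < j, the coefficient of dx_i ∧ dx_j in alpha ∧ beta is (alpha_i * beta_j - alpha_j * beta_i). Collecting: alpha ∧ beta = (6*x - z) dx ∧ dy + (2*z) dx ∧ dz + (-6*z) dy ∧ dz.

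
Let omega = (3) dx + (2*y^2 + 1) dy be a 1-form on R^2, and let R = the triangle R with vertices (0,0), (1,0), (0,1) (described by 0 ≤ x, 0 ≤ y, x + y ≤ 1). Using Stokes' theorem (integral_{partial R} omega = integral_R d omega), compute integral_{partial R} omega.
integral_(partial R) omega = 0

Stokes: integral_partial_R omega = integral_R d omega with d omega = (∂Q/∂x - ∂P/∂y) dx ∧ dy.
  ∂Q/∂x = 0
  ∂P/∂y = 0
  integrand = ∂Q/∂x - ∂P/∂y = 0.
Integrating over R: integral_0^1 integral_0^{1-x} (0) dy dx = 0.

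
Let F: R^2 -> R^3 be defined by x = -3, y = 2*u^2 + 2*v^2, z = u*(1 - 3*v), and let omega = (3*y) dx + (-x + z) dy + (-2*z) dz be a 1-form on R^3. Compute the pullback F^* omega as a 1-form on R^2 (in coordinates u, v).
F^* omega = (2*u*(-6*u*v + 2*u - 9*v^2 + 6*v + 5)) du + (-18*u^2*v + 6*u^2 - 12*u*v^2 + 4*u*v + 12*v) dv

Using F^*(f dg) = (f ∘ F) d(g ∘ F), substitute each coordinate x_i by F_i(u, v) in f_i, and replace dx_i by d F_i = (∂F_i/∂u) du + (∂F_i/∂v) dv.
  For the x component: f_1(F) = 6*u^2 + 6*v^2; d F_1 = (0) du + (0) dv
  For the y component: f_2(F) = -3*u*v + u + 3; d F_2 = (4*u) du + (4*v) dv
  For the z component: f_3(F) = 2*u*(3*v - 1); d F_3 = (1 - 3*v) du + (-3*u) dv
Combining and collecting du, dv coefficients:
  coeff of du: 2*u*(-6*u*v + 2*u - 9*v^2 + 6*v + 5)
  coeff of dv: -18*u^2*v + 6*u^2 - 12*u*v^2 + 4*u*v + 12*v
F^* omega = (2*u*(-6*u*v + 2*u - 9*v^2 + 6*v + 5)) du + (-18*u^2*v + 6*u^2 - 12*u*v^2 + 4*u*v + 12*v) dv.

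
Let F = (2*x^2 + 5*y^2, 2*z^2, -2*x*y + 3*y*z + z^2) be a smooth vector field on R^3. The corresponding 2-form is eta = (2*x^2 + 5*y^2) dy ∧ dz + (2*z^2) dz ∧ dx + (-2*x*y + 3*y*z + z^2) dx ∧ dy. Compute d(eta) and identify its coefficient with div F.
d(eta) = (4*x + 3*y + 2*z) dx ∧ dy ∧ dz; div F = 4*x + 3*y + 2*z

For a 2-form in R^3 of the form above, applying d gives a 3-form with coefficient ∂P/∂x + ∂Q/∂y + ∂R/∂z:
  ∂P/∂x = 4*x
  ∂Q/∂y = 0
  ∂R/∂z = 3*y + 2*z
Sum = 4*x + 3*y + 2*z, which is exactly div F.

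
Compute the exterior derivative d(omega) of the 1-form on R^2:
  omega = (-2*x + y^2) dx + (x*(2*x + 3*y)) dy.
d(omega) = (4*x + y) dx ∧ dy

For a 1-form omega = sum_i f_i dx_i, the exterior derivative is
  d(omega) = sum_{i < j} (∂f_j/∂x_i - ∂f_i/∂x_j) dx_i ∧ dx_j.
  coefficient of dx ∧ dy: ∂f_2/∂x - ∂f_1/∂y = ∂(x*(2*x + 3*y))/∂x - ∂(-2*x + y^2)/∂y = 4*x + y
Assembling: d(omega) = (4*x + y) dx ∧ dy.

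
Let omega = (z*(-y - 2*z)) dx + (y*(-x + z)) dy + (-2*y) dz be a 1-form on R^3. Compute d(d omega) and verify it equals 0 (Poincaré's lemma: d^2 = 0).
d(d omega) = 0

Step 1: d omega = sum_{i<j} (∂f_j/∂x_i - ∂f_i/∂x_j) dx_i ∧ dx_j:
  coeff of dx ∧ dy: -y + z
  coeff of dx ∧ dz: y + 4*z
  coeff of dy ∧ dz: -y - 2
Step 2: Apply d again to each 2-form coefficient. The only possible 3-form in R^3 is dx ∧ dy ∧ dz, with coefficient
  ∂(coeff of dy∧dz)/∂x - ∂(coeff of dx∧dz)/∂y + ∂(coeff of dx∧dy)/∂z
  = ∂/∂x (-y - 2) - ∂/∂y (y + 4*z) + ∂/∂z (-y + z).
Each of these terms simplifies to sums of mixed partials that cancel in pairs. The result is 0 (by equality of mixed partials for smooth functions — Schwarz / Clairaut).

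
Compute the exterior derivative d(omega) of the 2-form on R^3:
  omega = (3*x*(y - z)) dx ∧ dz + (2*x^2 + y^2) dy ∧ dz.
d(omega) = (x) dx ∧ dy ∧ dz

For a 2-form omega = sum_{i<j} g_{ij} dx_i ∧ dx_j, the exterior derivative is
  d(omega) = sum_{i<j} d(g_{ij}) ∧ dx_i ∧ dx_j = sum_{i<j, k} (∂g_{ij}/∂x_k) dx_k ∧ dx_i ∧ dx_j.
Expand each term, using dx_k ∧ dx_i ∧ dx_j = sgn(permutation) dx_{(a)} ∧ dx_{(b)} ∧ dx_{(c)} with (a < b < c) sorted:
  d(3*x*(y - z)) includes (∂/∂y)(3*x*(y - z)) dy = (3*x) dy, which multiplied by dx ∧ dz gives (-3*x) dx ∧ dy ∧ dz
  d(2*x^2 + y^2) includes (∂/∂x)(2*x^2 + y^2) dx = (4*x) dx, which multiplied by dy ∧ dz gives (4*x) dx ∧ dy ∧ dz
Collecting like 3-forms: d(omega) = (x) dx ∧ dy ∧ dz.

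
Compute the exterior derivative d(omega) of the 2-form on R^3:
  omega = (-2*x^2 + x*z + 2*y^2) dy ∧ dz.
d(omega) = (-4*x + z) dx ∧ dy ∧ dz

For a 2-form omega = sum_{i<j} g_{ij} dx_i ∧ dx_j, the exterior derivative is
  d(omega) = sum_{i<j} d(g_{ij}) ∧ dx_i ∧ dx_j = sum_{i<j, k} (∂g_{ij}/∂x_k) dx_k ∧ dx_i ∧ dx_j.
Expand each term, using dx_k ∧ dx_i ∧ dx_j = sgn(permutation) dx_{(a)} ∧ dx_{(b)} ∧ dx_{(c)} with (a < b < c) sorted:
  d(-2*x^2 + x*z + 2*y^2) includes (∂/∂x)(-2*x^2 + x*z + 2*y^2) dx = (-4*x + z) dx, which multiplied by dy ∧ dz gives (-4*x + z) dx ∧ dy ∧ dz
Collecting like 3-forms: d(omega) = (-4*x + z) dx ∧ dy ∧ dz.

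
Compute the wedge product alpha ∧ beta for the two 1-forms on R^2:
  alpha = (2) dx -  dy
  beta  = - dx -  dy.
alpha ∧ beta = (-3) dx ∧ dy

Distribute the wedge, using dx_i ∧ dx_j = -dx_j ∧ dx_i and dx_i ∧ dx_i = 0. For each pair (i, j) with i < j, the coefficient of dx_i ∧ dx_j in alpha ∧ beta is (alpha_i * beta_j - alpha_j * beta_i). Collecting: alpha ∧ beta = (-3) dx ∧ dy.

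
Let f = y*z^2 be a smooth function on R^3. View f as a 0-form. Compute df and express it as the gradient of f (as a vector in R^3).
df = (0) dx + (z^2) dy + (2*y*z) dz; grad f = (0, z^2, 2*y*z)

For a 0-form f, d f = (∂f/∂x) dx + (∂f/∂y) dy + (∂f/∂z) dz. The components of the vector representation are exactly the entries of grad f in Cartesian coordinates:
  ∂f/∂x = 0
  ∂f/∂y = z^2
  ∂f/∂z = 2*y*z.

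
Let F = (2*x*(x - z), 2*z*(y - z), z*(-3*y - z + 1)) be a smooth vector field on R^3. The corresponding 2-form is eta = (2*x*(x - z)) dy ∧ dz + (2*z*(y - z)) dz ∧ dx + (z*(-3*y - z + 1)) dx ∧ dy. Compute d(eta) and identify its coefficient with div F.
d(eta) = (4*x - 3*y - 2*z + 1) dx ∧ dy ∧ dz; div F = 4*x - 3*y - 2*z + 1

For a 2-form in R^3 of the form above, applying d gives a 3-form with coefficient ∂P/∂x + ∂Q/∂y + ∂R/∂z:
  ∂P/∂x = 4*x - 2*z
  ∂Q/∂y = 2*z
  ∂R/∂z = -3*y - 2*z + 1
Sum = 4*x - 3*y - 2*z + 1, which is exactly div F.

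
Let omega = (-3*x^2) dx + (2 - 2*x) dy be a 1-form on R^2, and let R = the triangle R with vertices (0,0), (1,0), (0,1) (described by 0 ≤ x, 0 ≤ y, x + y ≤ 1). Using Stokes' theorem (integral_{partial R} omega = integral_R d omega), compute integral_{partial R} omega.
integral_(partial R) omega = -1

Stokes: integral_partial_R omega = integral_R d omega with d omega = (∂Q/∂x - ∂P/∂y) dx ∧ dy.
  ∂Q/∂x = -2
  ∂P/∂y = 0
  integrand = ∂Q/∂x - ∂P/∂y = -2.
Integrating over R: integral_0^1 integral_0^{1-x} (-2) dy dx = -1.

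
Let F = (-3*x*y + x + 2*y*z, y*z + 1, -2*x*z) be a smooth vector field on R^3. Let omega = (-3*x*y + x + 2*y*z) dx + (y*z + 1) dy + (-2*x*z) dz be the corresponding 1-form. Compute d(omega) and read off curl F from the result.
d(omega) = (-y) dy ∧ dz + (2*y + 2*z) dz ∧ dx + (3*x - 2*z) dx ∧ dy; curl F = (-y, 2*y + 2*z, 3*x - 2*z)

d omega = sum_{i<j} (∂f_j/∂x_i - ∂f_i/∂x_j) dx_i ∧ dx_j. Under the identification (dy ∧ dz, dz ∧ dx, dx ∧ dy) ↔ (e_x, e_y, e_z), the coefficients are exactly the components of curl F. Compute:
  ∂R/∂y - ∂Q/∂z = (0) - (y) = -y
  ∂P/∂z - ∂R/∂x = (2*y) - (-2*z) = 2*y + 2*z
  ∂Q/∂x - ∂P/∂y = (0) - (-3*x + 2*z) = 3*x - 2*z.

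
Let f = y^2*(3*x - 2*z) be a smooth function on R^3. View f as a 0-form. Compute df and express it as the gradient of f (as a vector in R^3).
df = (3*y^2) dx + (2*y*(3*x - 2*z)) dy + (-2*y^2) dz; grad f = (3*y^2, 2*y*(3*x - 2*z), -2*y^2)

For a 0-form f, d f = (∂f/∂x) dx + (∂f/∂y) dy + (∂f/∂z) dz. The components of the vector representation are exactly the entries of grad f in Cartesian coordinates:
  ∂f/∂x = 3*y^2
  ∂f/∂y = 2*y*(3*x - 2*z)
  ∂f/∂z = -2*y^2.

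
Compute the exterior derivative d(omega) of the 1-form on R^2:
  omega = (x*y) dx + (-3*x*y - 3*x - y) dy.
d(omega) = (-x - 3*y - 3) dx ∧ dy

For a 1-form omega = sum_i f_i dx_i, the exterior derivative is
  d(omega) = sum_{i < j} (∂f_j/∂x_i - ∂f_i/∂x_j) dx_i ∧ dx_j.
  coefficient of dx ∧ dy: ∂f_2/∂x - ∂f_1/∂y = ∂(-3*x*y - 3*x - y)/∂x - ∂(x*y)/∂y = -x - 3*y - 3
Assembling: d(omega) = (-x - 3*y - 3) dx ∧ dy.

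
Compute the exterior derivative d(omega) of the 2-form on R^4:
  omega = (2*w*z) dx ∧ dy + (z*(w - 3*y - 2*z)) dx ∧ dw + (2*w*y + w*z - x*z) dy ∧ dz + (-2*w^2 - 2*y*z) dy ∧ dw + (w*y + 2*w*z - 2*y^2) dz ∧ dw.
d(omega) = (2*w - z) dx ∧ dy ∧ dz + (5*z) dx ∧ dy ∧ dw + (-w + 3*y + 4*z) dx ∧ dz ∧ dw + (w + z) dy ∧ dz ∧ dw

For a 2-form omega = sum_{i<j} g_{ij} dx_i ∧ dx_j, the exterior derivative is
  d(omega) = sum_{i<j} d(g_{ij}) ∧ dx_i ∧ dx_j = sum_{i<j, k} (∂g_{ij}/∂x_k) dx_k ∧ dx_i ∧ dx_j.
Expand each term, using dx_k ∧ dx_i ∧ dx_j = sgn(permutation) dx_{(a)} ∧ dx_{(b)} ∧ dx_{(c)} with (a < b < c) sorted:
  d(2*w*z) includes (∂/∂z)(2*w*z) dz = (2*w) dz, which multiplied by dx ∧ dy gives (2*w) dx ∧ dy ∧ dz
  d(2*w*z) includes (∂/∂w)(2*w*z) dw = (2*z) dw, which multiplied by dx ∧ dy gives (2*z) dx ∧ dy ∧ dw
  d(z*(w - 3*y - 2*z)) includes (∂/∂y)(z*(w - 3*y - 2*z)) dy = (-3*z) dy, which multiplied by dx ∧ dw gives (3*z) dx ∧ dy ∧ dw
  d(z*(w - 3*y - 2*z)) includes (∂/∂z)(z*(w - 3*y - 2*z)) dz = (w - 3*y - 4*z) dz, which multiplied by dx ∧ dw gives (-w + 3*y + 4*z) dx ∧ dz ∧ dw
  d(2*w*y + w*z - x*z) includes (∂/∂x)(2*w*y + w*z - x*z) dx = (-z) dx, which multiplied by dy ∧ dz gives (-z) dx ∧ dy ∧ dz
  d(2*w*y + w*z - x*z) includes (∂/∂w)(2*w*y + w*z - x*z) dw = (2*y + z) dw, which multiplied by dy ∧ dz gives (2*y + z) dy ∧ dz ∧ dw
  d(-2*w^2 - 2*y*z) includes (∂/∂z)(-2*w^2 - 2*y*z) dz = (-2*y) dz, which multiplied by dy ∧ dw gives (2*y) dy ∧ dz ∧ dw
  d(w*y + 2*w*z - 2*y^2) includes (∂/∂y)(w*y + 2*w*z - 2*y^2) dy = (w - 4*y) dy, which multiplied by dz ∧ dw gives (w - 4*y) dy ∧ dz ∧ dw
Collecting like 3-forms: d(omega) = (2*w - z) dx ∧ dy ∧ dz + (5*z) dx ∧ dy ∧ dw + (-w + 3*y + 4*z) dx ∧ dz ∧ dw + (w + z) dy ∧ dz ∧ dw.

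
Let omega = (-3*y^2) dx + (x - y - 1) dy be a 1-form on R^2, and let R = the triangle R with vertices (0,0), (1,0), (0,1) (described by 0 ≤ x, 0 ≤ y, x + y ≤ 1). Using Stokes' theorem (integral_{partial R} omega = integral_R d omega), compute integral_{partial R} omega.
integral_(partial R) omega = 3/2

Stokes: integral_partial_R omega = integral_R d omega with d omega = (∂Q/∂x - ∂P/∂y) dx ∧ dy.
  ∂Q/∂x = 1
  ∂P/∂y = -6*y
  integrand = ∂Q/∂x - ∂P/∂y = 6*y + 1.
Integrating over R: integral_0^1 integral_0^{1-x} (6*y + 1) dy dx = 3/2.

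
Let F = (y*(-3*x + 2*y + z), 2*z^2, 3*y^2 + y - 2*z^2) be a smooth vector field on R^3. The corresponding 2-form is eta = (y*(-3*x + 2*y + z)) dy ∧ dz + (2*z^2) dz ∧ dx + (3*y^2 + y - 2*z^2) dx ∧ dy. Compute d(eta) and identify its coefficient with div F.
d(eta) = (-3*y - 4*z) dx ∧ dy ∧ dz; div F = -3*y - 4*z

For a 2-form in R^3 of the form above, applying d gives a 3-form with coefficient ∂P/∂x + ∂Q/∂y + ∂R/∂z:
  ∂P/∂x = -3*y
  ∂Q/∂y = 0
  ∂R/∂z = -4*z
Sum = -3*y - 4*z, which is exactly div F.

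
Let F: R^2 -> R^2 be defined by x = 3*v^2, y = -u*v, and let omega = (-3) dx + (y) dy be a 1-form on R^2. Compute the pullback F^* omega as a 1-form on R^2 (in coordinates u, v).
F^* omega = (u*v^2) du + (v*(u^2 - 18)) dv

Using F^*(f dg) = (f ∘ F) d(g ∘ F), substitute each coordinate x_i by F_i(u, v) in f_i, and replace dx_i by d F_i = (∂F_i/∂u) du + (∂F_i/∂v) dv.
  For the x component: f_1(F) = -3; d F_1 = (0) du + (6*v) dv
  For the y component: f_2(F) = -u*v; d F_2 = (-v) du + (-u) dv
Combining and collecting du, dv coefficients:
  coeff of du: u*v^2
  coeff of dv: v*(u^2 - 18)
F^* omega = (u*v^2) du + (v*(u^2 - 18)) dv.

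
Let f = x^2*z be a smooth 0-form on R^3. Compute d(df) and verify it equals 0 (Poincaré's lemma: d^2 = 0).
d(df) = 0

Step 1: df = sum_i (∂f/∂x_i) dx_i = (2*x*z) dx + (0) dy + (x^2) dz.
Step 2: Apply d again. Using the 1-form formula, the coefficient of dx ∧ dy in d(df) is ∂^2 f/∂x ∂y - ∂^2 f/∂y ∂x = (0) - (0) = 0 (equality of mixed partials for smooth f).
Similarly for dx ∧ dz and dy ∧ dz — all coefficients vanish. So d(df) = 0.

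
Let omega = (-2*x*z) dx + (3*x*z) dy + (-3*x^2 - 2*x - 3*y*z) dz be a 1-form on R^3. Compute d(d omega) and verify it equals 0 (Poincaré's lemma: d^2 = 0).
d(d omega) = 0

Step 1: d omega = sum_{i<j} (∂f_j/∂x_i - ∂f_i/∂x_j) dx_i ∧ dx_j:
  coeff of dx ∧ dy: 3*z
  coeff of dx ∧ dz: -4*x - 2
  coeff of dy ∧ dz: -3*x - 3*z
Step 2: Apply d again to each 2-form coefficient. The only possible 3-form in R^3 is dx ∧ dy ∧ dz, with coefficient
  ∂(coeff of dy∧dz)/∂x - ∂(coeff of dx∧dz)/∂y + ∂(coeff of dx∧dy)/∂z
  = ∂/∂x (-3*x - 3*z) - ∂/∂y (-4*x - 2) + ∂/∂z (3*z).
Each of these terms simplifies to sums of mixed partials that cancel in pairs. The result is 0 (by equality of mixed partials for smooth functions — Schwarz / Clairaut).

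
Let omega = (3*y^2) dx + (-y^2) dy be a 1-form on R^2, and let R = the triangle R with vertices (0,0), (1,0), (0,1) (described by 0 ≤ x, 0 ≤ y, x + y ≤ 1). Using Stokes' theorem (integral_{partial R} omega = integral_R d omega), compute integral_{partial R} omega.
integral_(partial R) omega = -1

Stokes: integral_partial_R omega = integral_R d omega with d omega = (∂Q/∂x - ∂P/∂y) dx ∧ dy.
  ∂Q/∂x = 0
  ∂P/∂y = 6*y
  integrand = ∂Q/∂x - ∂P/∂y = -6*y.
Integrating over R: integral_0^1 integral_0^{1-x} (-6*y) dy dx = -1.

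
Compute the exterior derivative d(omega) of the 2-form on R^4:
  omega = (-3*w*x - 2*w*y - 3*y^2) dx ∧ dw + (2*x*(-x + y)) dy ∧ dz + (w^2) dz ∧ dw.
d(omega) = (2*w + 6*y) dx ∧ dy ∧ dw + (-4*x + 2*y) dx ∧ dy ∧ dz

For a 2-form omega = sum_{i<j} g_{ij} dx_i ∧ dx_j, the exterior derivative is
  d(omega) = sum_{i<j} d(g_{ij}) ∧ dx_i ∧ dx_j = sum_{i<j, k} (∂g_{ij}/∂x_k) dx_k ∧ dx_i ∧ dx_j.
Expand each term, using dx_k ∧ dx_i ∧ dx_j = sgn(permutation) dx_{(a)} ∧ dx_{(b)} ∧ dx_{(c)} with (a < b < c) sorted:
  d(-3*w*x - 2*w*y - 3*y^2) includes (∂/∂y)(-3*w*x - 2*w*y - 3*y^2) dy = (-2*w - 6*y) dy, which multiplied by dx ∧ dw gives (2*w + 6*y) dx ∧ dy ∧ dw
  d(2*x*(-x + y)) includes (∂/∂x)(2*x*(-x + y)) dx = (-4*x + 2*y) dx, which multiplied by dy ∧ dz gives (-4*x + 2*y) dx ∧ dy ∧ dz
Collecting like 3-forms: d(omega) = (2*w + 6*y) dx ∧ dy ∧ dw + (-4*x + 2*y) dx ∧ dy ∧ dz.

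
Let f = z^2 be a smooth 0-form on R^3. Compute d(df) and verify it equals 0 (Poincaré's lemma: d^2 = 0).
d(df) = 0

Step 1: df = sum_i (∂f/∂x_i) dx_i = (0) dx + (0) dy + (2*z) dz.
Step 2: Apply d again. Using the 1-form formula, the coefficient of dx ∧ dy in d(df) is ∂^2 f/∂x ∂y - ∂^2 f/∂y ∂x = (0) - (0) = 0 (equality of mixed partials for smooth f).
Similarly for dx ∧ dz and dy ∧ dz — all coefficients vanish. So d(df) = 0.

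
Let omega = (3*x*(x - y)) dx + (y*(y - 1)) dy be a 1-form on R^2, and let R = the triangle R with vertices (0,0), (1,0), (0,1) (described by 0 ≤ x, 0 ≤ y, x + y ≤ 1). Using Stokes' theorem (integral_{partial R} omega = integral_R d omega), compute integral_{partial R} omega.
integral_(partial R) omega = 1/2

Stokes: integral_partial_R omega = integral_R d omega with d omega = (∂Q/∂x - ∂P/∂y) dx ∧ dy.
  ∂Q/∂x = 0
  ∂P/∂y = -3*x
  integrand = ∂Q/∂x - ∂P/∂y = 3*x.
Integrating over R: integral_0^1 integral_0^{1-x} (3*x) dy dx = 1/2.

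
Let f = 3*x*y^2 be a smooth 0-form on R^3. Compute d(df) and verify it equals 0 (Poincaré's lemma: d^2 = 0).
d(df) = 0

Step 1: df = sum_i (∂f/∂x_i) dx_i = (3*y^2) dx + (6*x*y) dy + (0) dz.
Step 2: Apply d again. Using the 1-form formula, the coefficient of dx ∧ dy in d(df) is ∂^2 f/∂x ∂y - ∂^2 f/∂y ∂x = (6*y) - (6*y) = 0 (equality of mixed partials for smooth f).
Similarly for dx ∧ dz and dy ∧ dz — all coefficients vanish. So d(df) = 0.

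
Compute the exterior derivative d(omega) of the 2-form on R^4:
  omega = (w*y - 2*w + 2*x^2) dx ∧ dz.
d(omega) = (-w) dx ∧ dy ∧ dz + (y - 2) dx ∧ dz ∧ dw

For a 2-form omega = sum_{i<j} g_{ij} dx_i ∧ dx_j, the exterior derivative is
  d(omega) = sum_{i<j} d(g_{ij}) ∧ dx_i ∧ dx_j = sum_{i<j, k} (∂g_{ij}/∂x_k) dx_k ∧ dx_i ∧ dx_j.
Expand each term, using dx_k ∧ dx_i ∧ dx_j = sgn(permutation) dx_{(a)} ∧ dx_{(b)} ∧ dx_{(c)} with (a < b < c) sorted:
  d(w*y - 2*w + 2*x^2) includes (∂/∂y)(w*y - 2*w + 2*x^2) dy = (w) dy, which multiplied by dx ∧ dz gives (-w) dx ∧ dy ∧ dz
  d(w*y - 2*w + 2*x^2) includes (∂/∂w)(w*y - 2*w + 2*x^2) dw = (y - 2) dw, which multiplied by dx ∧ dz gives (y - 2) dx ∧ dz ∧ dw
Collecting like 3-forms: d(omega) = (-w) dx ∧ dy ∧ dz + (y - 2) dx ∧ dz ∧ dw.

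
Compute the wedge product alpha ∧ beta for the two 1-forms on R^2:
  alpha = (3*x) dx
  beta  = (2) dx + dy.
alpha ∧ beta = (3*x) dx ∧ dy

Distribute the wedge, using dx_i ∧ dx_j = -dx_j ∧ dx_i and dx_i ∧ dx_i = 0. For each pair (i, j) with i < j, the coefficient of dx_i ∧ dx_j in alpha ∧ beta is (alpha_i * beta_j - alpha_j * beta_i). Collecting: alpha ∧ beta = (3*x) dx ∧ dy.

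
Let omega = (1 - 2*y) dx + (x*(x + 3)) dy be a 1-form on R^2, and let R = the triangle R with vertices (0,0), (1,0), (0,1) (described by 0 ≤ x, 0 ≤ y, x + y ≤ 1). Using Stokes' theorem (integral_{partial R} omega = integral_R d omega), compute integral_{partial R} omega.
integral_(partial R) omega = 17/6

Stokes: integral_partial_R omega = integral_R d omega with d omega = (∂Q/∂x - ∂P/∂y) dx ∧ dy.
  ∂Q/∂x = 2*x + 3
  ∂P/∂y = -2
  integrand = ∂Q/∂x - ∂P/∂y = 2*x + 5.
Integrating over R: integral_0^1 integral_0^{1-x} (2*x + 5) dy dx = 17/6.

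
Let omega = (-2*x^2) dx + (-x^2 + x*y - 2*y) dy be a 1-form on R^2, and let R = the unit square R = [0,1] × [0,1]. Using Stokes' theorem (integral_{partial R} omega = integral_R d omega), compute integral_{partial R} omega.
integral_(partial R) omega = -1/2

Stokes: integral_partial_R omega = integral_R d omega with d omega = (∂Q/∂x - ∂P/∂y) dx ∧ dy.
  ∂Q/∂x = -2*x + y
  ∂P/∂y = 0
  integrand = ∂Q/∂x - ∂P/∂y = -2*x + y.
Integrating over R: integral_0^1 integral_0^1 (-2*x + y) dx dy = -1/2.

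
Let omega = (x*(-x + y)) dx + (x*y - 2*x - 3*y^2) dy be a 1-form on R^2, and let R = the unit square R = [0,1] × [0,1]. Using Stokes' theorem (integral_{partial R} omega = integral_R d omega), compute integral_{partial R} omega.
integral_(partial R) omega = -2

Stokes: integral_partial_R omega = integral_R d omega with d omega = (∂Q/∂x - ∂P/∂y) dx ∧ dy.
  ∂Q/∂x = y - 2
  ∂P/∂y = x
  integrand = ∂Q/∂x - ∂P/∂y = -x + y - 2.
Integrating over R: integral_0^1 integral_0^1 (-x + y - 2) dx dy = -2.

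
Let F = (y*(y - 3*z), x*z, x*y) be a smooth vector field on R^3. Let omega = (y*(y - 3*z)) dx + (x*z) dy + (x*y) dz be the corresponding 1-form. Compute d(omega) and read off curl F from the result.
d(omega) = (0) dy ∧ dz + (-4*y) dz ∧ dx + (-2*y + 4*z) dx ∧ dy; curl F = (0, -4*y, -2*y + 4*z)

d omega = sum_{i<j} (∂f_j/∂x_i - ∂f_i/∂x_j) dx_i ∧ dx_j. Under the identification (dy ∧ dz, dz ∧ dx, dx ∧ dy) ↔ (e_x, e_y, e_z), the coefficients are exactly the components of curl F. Compute:
  ∂R/∂y - ∂Q/∂z = (x) - (x) = 0
  ∂P/∂z - ∂R/∂x = (-3*y) - (y) = -4*y
  ∂Q/∂x - ∂P/∂y = (z) - (2*y - 3*z) = -2*y + 4*z.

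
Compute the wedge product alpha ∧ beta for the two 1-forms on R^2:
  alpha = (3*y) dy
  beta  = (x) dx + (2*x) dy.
alpha ∧ beta = (-3*x*y) dx ∧ dy

Distribute the wedge, using dx_i ∧ dx_j = -dx_j ∧ dx_i and dx_i ∧ dx_i = 0. For each pair (i, j) with i < j, the coefficient of dx_i ∧ dx_j in alpha ∧ beta is (alpha_i * beta_j - alpha_j * beta_i). Collecting: alpha ∧ beta = (-3*x*y) dx ∧ dy.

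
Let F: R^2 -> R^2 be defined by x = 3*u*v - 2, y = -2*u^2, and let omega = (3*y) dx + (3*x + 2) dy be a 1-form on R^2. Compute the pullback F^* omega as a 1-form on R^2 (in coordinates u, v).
F^* omega = (2*u*(-27*u*v + 8)) du + (-18*u^3) dv

Using F^*(f dg) = (f ∘ F) d(g ∘ F), substitute each coordinate x_i by F_i(u, v) in f_i, and replace dx_i by d F_i = (∂F_i/∂u) du + (∂F_i/∂v) dv.
  For the x component: f_1(F) = -6*u^2; d F_1 = (3*v) du + (3*u) dv
  For the y component: f_2(F) = 9*u*v - 4; d F_2 = (-4*u) du + (0) dv
Combining and collecting du, dv coefficients:
  coeff of du: 2*u*(-27*u*v + 8)
  coeff of dv: -18*u^3
F^* omega = (2*u*(-27*u*v + 8)) du + (-18*u^3) dv.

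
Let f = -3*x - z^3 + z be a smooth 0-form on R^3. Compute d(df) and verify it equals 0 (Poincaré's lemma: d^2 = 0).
d(df) = 0

Step 1: df = sum_i (∂f/∂x_i) dx_i = (-3) dx + (0) dy + (1 - 3*z^2) dz.
Step 2: Apply d again. Using the 1-form formula, the coefficient of dx ∧ dy in d(df) is ∂^2 f/∂x ∂y - ∂^2 f/∂y ∂x = (0) - (0) = 0 (equality of mixed partials for smooth f).
Similarly for dx ∧ dz and dy ∧ dz — all coefficients vanish. So d(df) = 0.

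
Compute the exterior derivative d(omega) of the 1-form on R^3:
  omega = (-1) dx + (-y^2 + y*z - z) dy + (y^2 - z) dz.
d(omega) = (y + 1) dy ∧ dz

For a 1-form omega = sum_i f_i dx_i, the exterior derivative is
  d(omega) = sum_{i < j} (∂f_j/∂x_i - ∂f_i/∂x_j) dx_i ∧ dx_j.
  coefficient of dy ∧ dz: ∂f_3/∂y - ∂f_2/∂z = ∂(y^2 - z)/∂y - ∂(-y^2 + y*z - z)/∂z = y + 1
Assembling: d(omega) = (y + 1) dy ∧ dz.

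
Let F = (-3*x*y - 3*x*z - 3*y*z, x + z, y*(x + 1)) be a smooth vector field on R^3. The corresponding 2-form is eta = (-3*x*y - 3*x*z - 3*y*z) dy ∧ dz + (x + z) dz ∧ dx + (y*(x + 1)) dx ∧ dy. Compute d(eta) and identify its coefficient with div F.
d(eta) = (-3*y - 3*z) dx ∧ dy ∧ dz; div F = -3*y - 3*z

For a 2-form in R^3 of the form above, applying d gives a 3-form with coefficient ∂P/∂x + ∂Q/∂y + ∂R/∂z:
  ∂P/∂x = -3*y - 3*z
  ∂Q/∂y = 0
  ∂R/∂z = 0
Sum = -3*y - 3*z, which is exactly div F.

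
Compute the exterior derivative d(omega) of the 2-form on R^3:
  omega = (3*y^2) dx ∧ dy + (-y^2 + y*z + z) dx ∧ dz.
d(omega) = (2*y - z) dx ∧ dy ∧ dz

For a 2-form omega = sum_{i<j} g_{ij} dx_i ∧ dx_j, the exterior derivative is
  d(omega) = sum_{i<j} d(g_{ij}) ∧ dx_i ∧ dx_j = sum_{i<j, k} (∂g_{ij}/∂x_k) dx_k ∧ dx_i ∧ dx_j.
Expand each term, using dx_k ∧ dx_i ∧ dx_j = sgn(permutation) dx_{(a)} ∧ dx_{(b)} ∧ dx_{(c)} with (a < b < c) sorted:
  d(-y^2 + y*z + z) includes (∂/∂y)(-y^2 + y*z + z) dy = (-2*y + z) dy, which multiplied by dx ∧ dz gives (2*y - z) dx ∧ dy ∧ dz
Collecting like 3-forms: d(omega) = (2*y - z) dx ∧ dy ∧ dz.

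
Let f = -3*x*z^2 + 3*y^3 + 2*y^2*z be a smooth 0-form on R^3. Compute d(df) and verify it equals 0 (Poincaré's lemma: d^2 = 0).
d(df) = 0

Step 1: df = sum_i (∂f/∂x_i) dx_i = (-3*z^2) dx + (y*(9*y + 4*z)) dy + (-6*x*z + 2*y^2) dz.
Step 2: Apply d again. Using the 1-form formula, the coefficient of dx ∧ dy in d(df) is ∂^2 f/∂x ∂y - ∂^2 f/∂y ∂x = (0) - (0) = 0 (equality of mixed partials for smooth f).
Similarly for dx ∧ dz and dy ∧ dz — all coefficients vanish. So d(df) = 0.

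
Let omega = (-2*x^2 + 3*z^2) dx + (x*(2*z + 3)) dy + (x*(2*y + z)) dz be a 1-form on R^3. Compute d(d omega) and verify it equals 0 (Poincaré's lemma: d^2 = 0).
d(d omega) = 0

Step 1: d omega = sum_{i<j} (∂f_j/∂x_i - ∂f_i/∂x_j) dx_i ∧ dx_j:
  coeff of dx ∧ dy: 2*z + 3
  coeff of dx ∧ dz: 2*y - 5*z
  coeff of dy ∧ dz: 0
Step 2: Apply d again to each 2-form coefficient. The only possible 3-form in R^3 is dx ∧ dy ∧ dz, with coefficient
  ∂(coeff of dy∧dz)/∂x - ∂(coeff of dx∧dz)/∂y + ∂(coeff of dx∧dy)/∂z
  = ∂/∂x (0) - ∂/∂y (2*y - 5*z) + ∂/∂z (2*z + 3).
Each of these terms simplifies to sums of mixed partials that cancel in pairs. The result is 0 (by equality of mixed partials for smooth functions — Schwarz / Clairaut).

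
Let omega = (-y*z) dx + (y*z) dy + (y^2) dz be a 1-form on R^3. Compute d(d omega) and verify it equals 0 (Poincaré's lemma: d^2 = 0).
d(d omega) = 0

Step 1: d omega = sum_{i<j} (∂f_j/∂x_i - ∂f_i/∂x_j) dx_i ∧ dx_j:
  coeff of dx ∧ dy: z
  coeff of dx ∧ dz: y
  coeff of dy ∧ dz: y
Step 2: Apply d again to each 2-form coefficient. The only possible 3-form in R^3 is dx ∧ dy ∧ dz, with coefficient
  ∂(coeff of dy∧dz)/∂x - ∂(coeff of dx∧dz)/∂y + ∂(coeff of dx∧dy)/∂z
  = ∂/∂x (y) - ∂/∂y (y) + ∂/∂z (z).
Each of these terms simplifies to sums of mixed partials that cancel in pairs. The result is 0 (by equality of mixed partials for smooth functions — Schwarz / Clairaut).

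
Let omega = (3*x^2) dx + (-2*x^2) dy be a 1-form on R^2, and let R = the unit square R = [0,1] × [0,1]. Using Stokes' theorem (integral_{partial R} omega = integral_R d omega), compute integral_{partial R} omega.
integral_(partial R) omega = -2

Stokes: integral_partial_R omega = integral_R d omega with d omega = (∂Q/∂x - ∂P/∂y) dx ∧ dy.
  ∂Q/∂x = -4*x
  ∂P/∂y = 0
  integrand = ∂Q/∂x - ∂P/∂y = -4*x.
Integrating over R: integral_0^1 integral_0^1 (-4*x) dx dy = -2.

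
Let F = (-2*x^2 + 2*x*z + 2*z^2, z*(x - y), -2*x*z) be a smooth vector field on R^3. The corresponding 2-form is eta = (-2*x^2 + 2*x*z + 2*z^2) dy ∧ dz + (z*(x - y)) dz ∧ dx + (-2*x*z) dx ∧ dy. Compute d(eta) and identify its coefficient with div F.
d(eta) = (-6*x + z) dx ∧ dy ∧ dz; div F = -6*x + z

For a 2-form in R^3 of the form above, applying d gives a 3-form with coefficient ∂P/∂x + ∂Q/∂y + ∂R/∂z:
  ∂P/∂x = -4*x + 2*z
  ∂Q/∂y = -z
  ∂R/∂z = -2*x
Sum = -6*x + z, which is exactly div F.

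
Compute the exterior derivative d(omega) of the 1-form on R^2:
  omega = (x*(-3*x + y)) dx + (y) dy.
d(omega) = (-x) dx ∧ dy

For a 1-form omega = sum_i f_i dx_i, the exterior derivative is
  d(omega) = sum_{i < j} (∂f_j/∂x_i - ∂f_i/∂x_j) dx_i ∧ dx_j.
  coefficient of dx ∧ dy: ∂f_2/∂x - ∂f_1/∂y = ∂(y)/∂x - ∂(x*(-3*x + y))/∂y = -x
Assembling: d(omega) = (-x) dx ∧ dy.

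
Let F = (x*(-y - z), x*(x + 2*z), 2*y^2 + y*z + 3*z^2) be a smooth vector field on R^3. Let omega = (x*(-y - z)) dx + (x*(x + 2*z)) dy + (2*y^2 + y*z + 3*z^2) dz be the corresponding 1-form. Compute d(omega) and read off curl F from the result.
d(omega) = (-2*x + 4*y + z) dy ∧ dz + (-x) dz ∧ dx + (3*x + 2*z) dx ∧ dy; curl F = (-2*x + 4*y + z, -x, 3*x + 2*z)

d omega = sum_{i<j} (∂f_j/∂x_i - ∂f_i/∂x_j) dx_i ∧ dx_j. Under the identification (dy ∧ dz, dz ∧ dx, dx ∧ dy) ↔ (e_x, e_y, e_z), the coefficients are exactly the components of curl F. Compute:
  ∂R/∂y - ∂Q/∂z = (4*y + z) - (2*x) = -2*x + 4*y + z
  ∂P/∂z - ∂R/∂x = (-x) - (0) = -x
  ∂Q/∂x - ∂P/∂y = (2*x + 2*z) - (-x) = 3*x + 2*z.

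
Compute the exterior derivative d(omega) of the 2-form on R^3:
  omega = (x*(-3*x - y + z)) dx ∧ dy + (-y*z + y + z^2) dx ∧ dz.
d(omega) = (x + z - 1) dx ∧ dy ∧ dz

For a 2-form omega = sum_{i<j} g_{ij} dx_i ∧ dx_j, the exterior derivative is
  d(omega) = sum_{i<j} d(g_{ij}) ∧ dx_i ∧ dx_j = sum_{i<j, k} (∂g_{ij}/∂x_k) dx_k ∧ dx_i ∧ dx_j.
Expand each term, using dx_k ∧ dx_i ∧ dx_j = sgn(permutation) dx_{(a)} ∧ dx_{(b)} ∧ dx_{(c)} with (a < b < c) sorted:
  d(x*(-3*x - y + z)) includes (∂/∂z)(x*(-3*x - y + z)) dz = (x) dz, which multiplied by dx ∧ dy gives (x) dx ∧ dy ∧ dz
  d(-y*z + y + z^2) includes (∂/∂y)(-y*z + y + z^2) dy = (1 - z) dy, which multiplied by dx ∧ dz gives (z - 1) dx ∧ dy ∧ dz
Collecting like 3-forms: d(omega) = (x + z - 1) dx ∧ dy ∧ dz.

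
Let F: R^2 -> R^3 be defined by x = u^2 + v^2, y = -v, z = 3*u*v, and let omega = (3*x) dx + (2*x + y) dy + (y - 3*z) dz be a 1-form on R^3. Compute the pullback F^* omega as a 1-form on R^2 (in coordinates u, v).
F^* omega = (6*u^3 - 21*u*v^2 - 3*v^2) du + (-21*u^2*v - 2*u^2 - 3*u*v + 6*v^3 - 2*v^2 + v) dv

Using F^*(f dg) = (f ∘ F) d(g ∘ F), substitute each coordinate x_i by F_i(u, v) in f_i, and replace dx_i by d F_i = (∂F_i/∂u) du + (∂F_i/∂v) dv.
  For the x component: f_1(F) = 3*u^2 + 3*v^2; d F_1 = (2*u) du + (2*v) dv
  For the y component: f_2(F) = 2*u^2 + 2*v^2 - v; d F_2 = (0) du + (-1) dv
  For the z component: f_3(F) = v*(-9*u - 1); d F_3 = (3*v) du + (3*u) dv
Combining and collecting du, dv coefficients:
  coeff of du: 6*u^3 - 21*u*v^2 - 3*v^2
  coeff of dv: -21*u^2*v - 2*u^2 - 3*u*v + 6*v^3 - 2*v^2 + v
F^* omega = (6*u^3 - 21*u*v^2 - 3*v^2) du + (-21*u^2*v - 2*u^2 - 3*u*v + 6*v^3 - 2*v^2 + v) dv.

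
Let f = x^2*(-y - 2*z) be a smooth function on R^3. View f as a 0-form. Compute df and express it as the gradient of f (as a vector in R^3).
df = (2*x*(-y - 2*z)) dx + (-x^2) dy + (-2*x^2) dz; grad f = (2*x*(-y - 2*z), -x^2, -2*x^2)

For a 0-form f, d f = (∂f/∂x) dx + (∂f/∂y) dy + (∂f/∂z) dz. The components of the vector representation are exactly the entries of grad f in Cartesian coordinates:
  ∂f/∂x = 2*x*(-y - 2*z)
  ∂f/∂y = -x^2
  ∂f/∂z = -2*x^2.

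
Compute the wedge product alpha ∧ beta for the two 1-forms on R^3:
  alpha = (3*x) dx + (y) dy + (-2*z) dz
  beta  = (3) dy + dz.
alpha ∧ beta = (9*x) dx ∧ dy + (3*x) dx ∧ dz + (y + 6*z) dy ∧ dz

Distribute the wedge, using dx_i ∧ dx_j = -dx_j ∧ dx_i and dx_i ∧ dx_i = 0. For each pair (i, j) with i < j, the coefficient of dx_i ∧ dx_j in alpha ∧ beta is (alpha_i * beta_j - alpha_j * beta_i). Collecting: alpha ∧ beta = (9*x) dx ∧ dy + (3*x) dx ∧ dz + (y + 6*z) dy ∧ dz.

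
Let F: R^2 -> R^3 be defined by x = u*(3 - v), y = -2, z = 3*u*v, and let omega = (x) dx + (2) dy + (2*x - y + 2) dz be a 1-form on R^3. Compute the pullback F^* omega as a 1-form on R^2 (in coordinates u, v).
F^* omega = (-5*u*v^2 + 12*u*v + 9*u + 12*v) du + (u*(-5*u*v + 15*u + 12)) dv

Using F^*(f dg) = (f ∘ F) d(g ∘ F), substitute each coordinate x_i by F_i(u, v) in f_i, and replace dx_i by d F_i = (∂F_i/∂u) du + (∂F_i/∂v) dv.
  For the x component: f_1(F) = u*(3 - v); d F_1 = (3 - v) du + (-u) dv
  For the y component: f_2(F) = 2; d F_2 = (0) du + (0) dv
  For the z component: f_3(F) = -2*u*v + 6*u + 4; d F_3 = (3*v) du + (3*u) dv
Combining and collecting du, dv coefficients:
  coeff of du: -5*u*v^2 + 12*u*v + 9*u + 12*v
  coeff of dv: u*(-5*u*v + 15*u + 12)
F^* omega = (-5*u*v^2 + 12*u*v + 9*u + 12*v) du + (u*(-5*u*v + 15*u + 12)) dv.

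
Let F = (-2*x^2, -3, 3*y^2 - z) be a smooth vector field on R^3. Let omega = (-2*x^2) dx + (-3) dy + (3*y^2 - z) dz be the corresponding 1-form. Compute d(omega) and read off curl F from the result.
d(omega) = (6*y) dy ∧ dz + (0) dz ∧ dx + (0) dx ∧ dy; curl F = (6*y, 0, 0)

d omega = sum_{i<j} (∂f_j/∂x_i - ∂f_i/∂x_j) dx_i ∧ dx_j. Under the identification (dy ∧ dz, dz ∧ dx, dx ∧ dy) ↔ (e_x, e_y, e_z), the coefficients are exactly the components of curl F. Compute:
  ∂R/∂y - ∂Q/∂z = (6*y) - (0) = 6*y
  ∂P/∂z - ∂R/∂x = (0) - (0) = 0
  ∂Q/∂x - ∂P/∂y = (0) - (0) = 0.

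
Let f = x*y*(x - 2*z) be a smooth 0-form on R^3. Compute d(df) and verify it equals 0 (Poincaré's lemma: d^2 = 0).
d(df) = 0

Step 1: df = sum_i (∂f/∂x_i) dx_i = (2*y*(x - z)) dx + (x*(x - 2*z)) dy + (-2*x*y) dz.
Step 2: Apply d again. Using the 1-form formula, the coefficient of dx ∧ dy in d(df) is ∂^2 f/∂x ∂y - ∂^2 f/∂y ∂x = (2*x - 2*z) - (2*x - 2*z) = 0 (equality of mixed partials for smooth f).
Similarly for dx ∧ dz and dy ∧ dz — all coefficients vanish. So d(df) = 0.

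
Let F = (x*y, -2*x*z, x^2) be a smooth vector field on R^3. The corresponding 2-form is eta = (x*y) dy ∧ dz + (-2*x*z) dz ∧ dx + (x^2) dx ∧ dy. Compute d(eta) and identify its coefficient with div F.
d(eta) = (y) dx ∧ dy ∧ dz; div F = y

For a 2-form in R^3 of the form above, applying d gives a 3-form with coefficient ∂P/∂x + ∂Q/∂y + ∂R/∂z:
  ∂P/∂x = y
  ∂Q/∂y = 0
  ∂R/∂z = 0
Sum = y, which is exactly div F.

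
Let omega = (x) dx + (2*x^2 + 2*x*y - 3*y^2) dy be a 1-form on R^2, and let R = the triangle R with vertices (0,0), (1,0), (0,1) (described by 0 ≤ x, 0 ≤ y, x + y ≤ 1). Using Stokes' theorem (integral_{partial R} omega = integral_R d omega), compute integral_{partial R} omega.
integral_(partial R) omega = 1

Stokes: integral_partial_R omega = integral_R d omega with d omega = (∂Q/∂x - ∂P/∂y) dx ∧ dy.
  ∂Q/∂x = 4*x + 2*y
  ∂P/∂y = 0
  integrand = ∂Q/∂x - ∂P/∂y = 4*x + 2*y.
Integrating over R: integral_0^1 integral_0^{1-x} (4*x + 2*y) dy dx = 1.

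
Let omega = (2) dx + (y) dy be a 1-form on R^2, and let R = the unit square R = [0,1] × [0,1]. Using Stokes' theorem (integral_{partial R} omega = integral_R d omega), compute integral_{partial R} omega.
integral_(partial R) omega = 0

Stokes: integral_partial_R omega = integral_R d omega with d omega = (∂Q/∂x - ∂P/∂y) dx ∧ dy.
  ∂Q/∂x = 0
  ∂P/∂y = 0
  integrand = ∂Q/∂x - ∂P/∂y = 0.
Integrating over R: integral_0^1 integral_0^1 (0) dx dy = 0.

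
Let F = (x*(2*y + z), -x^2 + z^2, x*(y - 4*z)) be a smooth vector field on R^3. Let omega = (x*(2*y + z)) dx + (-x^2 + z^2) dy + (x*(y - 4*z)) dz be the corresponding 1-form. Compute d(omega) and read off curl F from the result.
d(omega) = (x - 2*z) dy ∧ dz + (x - y + 4*z) dz ∧ dx + (-4*x) dx ∧ dy; curl F = (x - 2*z, x - y + 4*z, -4*x)

d omega = sum_{i<j} (∂f_j/∂x_i - ∂f_i/∂x_j) dx_i ∧ dx_j. Under the identification (dy ∧ dz, dz ∧ dx, dx ∧ dy) ↔ (e_x, e_y, e_z), the coefficients are exactly the components of curl F. Compute:
  ∂R/∂y - ∂Q/∂z = (x) - (2*z) = x - 2*z
  ∂P/∂z - ∂R/∂x = (x) - (y - 4*z) = x - y + 4*z
  ∂Q/∂x - ∂P/∂y = (-2*x) - (2*x) = -4*x.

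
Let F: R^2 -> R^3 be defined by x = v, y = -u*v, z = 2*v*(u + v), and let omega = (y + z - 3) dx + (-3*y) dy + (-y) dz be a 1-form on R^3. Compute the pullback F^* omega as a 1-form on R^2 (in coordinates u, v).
F^* omega = (-u*v^2) du + (-u^2*v + 4*u*v^2 + u*v + 2*v^2 - 3) dv

Using F^*(f dg) = (f ∘ F) d(g ∘ F), substitute each coordinate x_i by F_i(u, v) in f_i, and replace dx_i by d F_i = (∂F_i/∂u) du + (∂F_i/∂v) dv.
  For the x component: f_1(F) = u*v + 2*v^2 - 3; d F_1 = (0) du + (1) dv
  For the y component: f_2(F) = 3*u*v; d F_2 = (-v) du + (-u) dv
  For the z component: f_3(F) = u*v; d F_3 = (2*v) du + (2*u + 4*v) dv
Combining and collecting du, dv coefficients:
  coeff of du: -u*v^2
  coeff of dv: -u^2*v + 4*u*v^2 + u*v + 2*v^2 - 3
F^* omega = (-u*v^2) du + (-u^2*v + 4*u*v^2 + u*v + 2*v^2 - 3) dv.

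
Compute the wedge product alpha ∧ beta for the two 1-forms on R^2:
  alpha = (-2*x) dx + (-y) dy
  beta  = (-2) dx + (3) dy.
alpha ∧ beta = (-6*x - 2*y) dx ∧ dy

Distribute the wedge, using dx_i ∧ dx_j = -dx_j ∧ dx_i and dx_i ∧ dx_i = 0. For each pair (i, j) with i < j, the coefficient of dx_i ∧ dx_j in alpha ∧ beta is (alpha_i * beta_j - alpha_j * beta_i). Collecting: alpha ∧ beta = (-6*x - 2*y) dx ∧ dy.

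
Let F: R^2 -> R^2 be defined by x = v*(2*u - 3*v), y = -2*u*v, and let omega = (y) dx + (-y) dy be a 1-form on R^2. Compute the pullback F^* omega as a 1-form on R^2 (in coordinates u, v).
F^* omega = (-8*u*v^2) du + (4*u*v*(-2*u + 3*v)) dv

Using F^*(f dg) = (f ∘ F) d(g ∘ F), substitute each coordinate x_i by F_i(u, v) in f_i, and replace dx_i by d F_i = (∂F_i/∂u) du + (∂F_i/∂v) dv.
  For the x component: f_1(F) = -2*u*v; d F_1 = (2*v) du + (2*u - 6*v) dv
  For the y component: f_2(F) = 2*u*v; d F_2 = (-2*v) du + (-2*u) dv
Combining and collecting du, dv coefficients:
  coeff of du: -8*u*v^2
  coeff of dv: 4*u*v*(-2*u + 3*v)
F^* omega = (-8*u*v^2) du + (4*u*v*(-2*u + 3*v)) dv.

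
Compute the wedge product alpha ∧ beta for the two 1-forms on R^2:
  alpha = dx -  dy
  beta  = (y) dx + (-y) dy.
alpha ∧ beta = 0

Distribute the wedge, using dx_i ∧ dx_j = -dx_j ∧ dx_i and dx_i ∧ dx_i = 0. For each pair (i, j) with i < j, the coefficient of dx_i ∧ dx_j in alpha ∧ beta is (alpha_i * beta_j - alpha_j * beta_i). Collecting: alpha ∧ beta = 0.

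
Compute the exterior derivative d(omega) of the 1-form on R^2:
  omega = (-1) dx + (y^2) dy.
d(omega) = 0

For a 1-form omega = sum_i f_i dx_i, the exterior derivative is
  d(omega) = sum_{i < j} (∂f_j/∂x_i - ∂f_i/∂x_j) dx_i ∧ dx_j.

Assembling: d(omega) = 0.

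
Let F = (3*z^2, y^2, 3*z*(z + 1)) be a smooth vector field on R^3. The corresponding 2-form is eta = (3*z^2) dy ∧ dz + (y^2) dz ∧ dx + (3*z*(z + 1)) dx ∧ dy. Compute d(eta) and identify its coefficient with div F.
d(eta) = (2*y + 6*z + 3) dx ∧ dy ∧ dz; div F = 2*y + 6*z + 3

For a 2-form in R^3 of the form above, applying d gives a 3-form with coefficient ∂P/∂x + ∂Q/∂y + ∂R/∂z:
  ∂P/∂x = 0
  ∂Q/∂y = 2*y
  ∂R/∂z = 6*z + 3
Sum = 2*y + 6*z + 3, which is exactly div F.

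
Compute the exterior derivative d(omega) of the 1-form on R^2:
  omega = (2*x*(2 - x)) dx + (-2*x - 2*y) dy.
d(omega) = (-2) dx ∧ dy

For a 1-form omega = sum_i f_i dx_i, the exterior derivative is
  d(omega) = sum_{i < j} (∂f_j/∂x_i - ∂f_i/∂x_j) dx_i ∧ dx_j.
  coefficient of dx ∧ dy: ∂f_2/∂x - ∂f_1/∂y = ∂(-2*x - 2*y)/∂x - ∂(2*x*(2 - x))/∂y = -2
Assembling: d(omega) = (-2) dx ∧ dy.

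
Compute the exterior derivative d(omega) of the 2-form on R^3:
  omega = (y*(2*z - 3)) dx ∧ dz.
d(omega) = (3 - 2*z) dx ∧ dy ∧ dz

For a 2-form omega = sum_{i<j} g_{ij} dx_i ∧ dx_j, the exterior derivative is
  d(omega) = sum_{i<j} d(g_{ij}) ∧ dx_i ∧ dx_j = sum_{i<j, k} (∂g_{ij}/∂x_k) dx_k ∧ dx_i ∧ dx_j.
Expand each term, using dx_k ∧ dx_i ∧ dx_j = sgn(permutation) dx_{(a)} ∧ dx_{(b)} ∧ dx_{(c)} with (a < b < c) sorted:
  d(y*(2*z - 3)) includes (∂/∂y)(y*(2*z - 3)) dy = (2*z - 3) dy, which multiplied by dx ∧ dz gives (3 - 2*z) dx ∧ dy ∧ dz
Collecting like 3-forms: d(omega) = (3 - 2*z) dx ∧ dy ∧ dz.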